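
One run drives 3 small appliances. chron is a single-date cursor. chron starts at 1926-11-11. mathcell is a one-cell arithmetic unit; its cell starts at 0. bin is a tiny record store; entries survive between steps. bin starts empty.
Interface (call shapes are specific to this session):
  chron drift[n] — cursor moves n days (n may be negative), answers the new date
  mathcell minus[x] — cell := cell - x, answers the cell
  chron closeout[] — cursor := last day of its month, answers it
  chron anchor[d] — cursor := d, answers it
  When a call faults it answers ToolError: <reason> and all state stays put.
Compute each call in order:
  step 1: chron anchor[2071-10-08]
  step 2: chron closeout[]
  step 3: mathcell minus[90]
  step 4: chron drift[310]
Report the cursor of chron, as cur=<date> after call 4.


Answer: cur=2072-09-05

Derivation:
-> chron anchor(d→2071-10-08)
<- 2071-10-08
-> chron closeout()
<- 2071-10-31
-> mathcell minus(x→90)
<- -90
-> chron drift(n→310)
<- 2072-09-05


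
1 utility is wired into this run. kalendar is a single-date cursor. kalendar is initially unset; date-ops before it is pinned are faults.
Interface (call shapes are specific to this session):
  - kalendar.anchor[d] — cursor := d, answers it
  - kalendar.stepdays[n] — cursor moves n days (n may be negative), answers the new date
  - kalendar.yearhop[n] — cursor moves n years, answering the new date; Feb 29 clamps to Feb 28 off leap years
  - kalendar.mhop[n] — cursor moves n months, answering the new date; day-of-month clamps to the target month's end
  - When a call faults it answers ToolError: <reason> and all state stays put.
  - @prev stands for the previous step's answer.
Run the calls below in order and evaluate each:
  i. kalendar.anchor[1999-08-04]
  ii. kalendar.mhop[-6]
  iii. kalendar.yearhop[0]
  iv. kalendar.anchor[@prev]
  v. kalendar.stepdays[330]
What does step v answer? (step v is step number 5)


Answer: 1999-12-31

Derivation:
CALL kalendar.anchor[d→1999-08-04]
RET  1999-08-04
CALL kalendar.mhop[n→-6]
RET  1999-02-04
CALL kalendar.yearhop[n→0]
RET  1999-02-04
CALL kalendar.anchor[d→@prev]
RET  1999-02-04
CALL kalendar.stepdays[n→330]
RET  1999-12-31


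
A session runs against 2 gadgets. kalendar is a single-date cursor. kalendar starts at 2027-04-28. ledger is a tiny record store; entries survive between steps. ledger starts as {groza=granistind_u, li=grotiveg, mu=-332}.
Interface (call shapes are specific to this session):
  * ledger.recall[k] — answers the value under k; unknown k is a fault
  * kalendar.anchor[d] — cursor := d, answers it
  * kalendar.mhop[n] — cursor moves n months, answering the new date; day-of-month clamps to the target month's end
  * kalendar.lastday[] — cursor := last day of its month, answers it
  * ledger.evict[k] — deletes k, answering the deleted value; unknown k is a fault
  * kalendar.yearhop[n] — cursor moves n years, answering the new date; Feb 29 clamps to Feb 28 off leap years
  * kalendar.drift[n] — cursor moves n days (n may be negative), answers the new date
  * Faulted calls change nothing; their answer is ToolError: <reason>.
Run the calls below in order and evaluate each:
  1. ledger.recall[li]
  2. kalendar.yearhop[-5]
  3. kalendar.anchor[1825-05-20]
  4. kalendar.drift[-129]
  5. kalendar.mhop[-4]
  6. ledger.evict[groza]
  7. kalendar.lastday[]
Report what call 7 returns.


Answer: 1824-09-30

Derivation:
==> ledger.recall(k=li)
<== grotiveg
==> kalendar.yearhop(n=-5)
<== 2022-04-28
==> kalendar.anchor(d=1825-05-20)
<== 1825-05-20
==> kalendar.drift(n=-129)
<== 1825-01-11
==> kalendar.mhop(n=-4)
<== 1824-09-11
==> ledger.evict(k=groza)
<== granistind_u
==> kalendar.lastday()
<== 1824-09-30


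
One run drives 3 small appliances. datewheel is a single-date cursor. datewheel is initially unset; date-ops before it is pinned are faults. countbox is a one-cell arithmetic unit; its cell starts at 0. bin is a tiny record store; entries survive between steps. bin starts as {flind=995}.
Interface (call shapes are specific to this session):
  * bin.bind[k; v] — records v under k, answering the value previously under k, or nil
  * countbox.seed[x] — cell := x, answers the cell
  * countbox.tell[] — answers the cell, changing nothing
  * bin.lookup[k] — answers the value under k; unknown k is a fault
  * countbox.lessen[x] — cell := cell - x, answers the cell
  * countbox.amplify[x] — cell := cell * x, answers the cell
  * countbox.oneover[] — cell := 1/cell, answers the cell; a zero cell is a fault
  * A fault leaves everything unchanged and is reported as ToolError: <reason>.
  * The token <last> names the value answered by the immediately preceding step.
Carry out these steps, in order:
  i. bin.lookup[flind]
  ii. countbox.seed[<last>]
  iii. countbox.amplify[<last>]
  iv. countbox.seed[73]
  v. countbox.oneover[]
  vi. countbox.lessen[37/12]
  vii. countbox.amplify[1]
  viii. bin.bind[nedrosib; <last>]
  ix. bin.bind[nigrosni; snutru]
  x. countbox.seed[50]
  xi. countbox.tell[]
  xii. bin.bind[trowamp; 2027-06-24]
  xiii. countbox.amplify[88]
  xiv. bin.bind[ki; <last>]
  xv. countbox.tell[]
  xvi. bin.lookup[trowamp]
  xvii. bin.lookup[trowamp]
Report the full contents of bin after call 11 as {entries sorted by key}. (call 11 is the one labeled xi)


Answer: {flind=995, nedrosib=-2689/876, nigrosni=snutru}

Derivation:
;; lookup(k=flind) ~> 995
;; seed(x=<last>) ~> 995
;; amplify(x=<last>) ~> 990025
;; seed(x=73) ~> 73
;; oneover() ~> 1/73
;; lessen(x=37/12) ~> -2689/876
;; amplify(x=1) ~> -2689/876
;; bind(k=nedrosib, v=<last>) ~> nil
;; bind(k=nigrosni, v=snutru) ~> nil
;; seed(x=50) ~> 50
;; tell() ~> 50
;; bind(k=trowamp, v=2027-06-24) ~> nil
;; amplify(x=88) ~> 4400
;; bind(k=ki, v=<last>) ~> nil
;; tell() ~> 4400
;; lookup(k=trowamp) ~> 2027-06-24
;; lookup(k=trowamp) ~> 2027-06-24


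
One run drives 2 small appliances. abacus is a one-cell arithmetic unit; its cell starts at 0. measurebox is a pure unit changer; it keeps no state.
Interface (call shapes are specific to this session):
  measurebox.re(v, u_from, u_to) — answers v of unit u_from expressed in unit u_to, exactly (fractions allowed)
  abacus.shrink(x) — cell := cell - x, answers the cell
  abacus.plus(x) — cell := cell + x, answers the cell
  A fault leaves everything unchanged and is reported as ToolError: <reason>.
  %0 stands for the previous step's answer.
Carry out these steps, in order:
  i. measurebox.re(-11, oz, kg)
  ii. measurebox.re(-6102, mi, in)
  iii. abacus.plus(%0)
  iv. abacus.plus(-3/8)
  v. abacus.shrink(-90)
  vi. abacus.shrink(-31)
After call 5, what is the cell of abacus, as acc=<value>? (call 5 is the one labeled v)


Answer: acc=-3092981043/8

Derivation:
>>> re v: -11 u_from: oz u_to: kg
:: -498951607/1600000000
>>> re v: -6102 u_from: mi u_to: in
:: -386622720
>>> plus x: %0
:: -386622720
>>> plus x: -3/8
:: -3092981763/8
>>> shrink x: -90
:: -3092981043/8
>>> shrink x: -31
:: -3092980795/8


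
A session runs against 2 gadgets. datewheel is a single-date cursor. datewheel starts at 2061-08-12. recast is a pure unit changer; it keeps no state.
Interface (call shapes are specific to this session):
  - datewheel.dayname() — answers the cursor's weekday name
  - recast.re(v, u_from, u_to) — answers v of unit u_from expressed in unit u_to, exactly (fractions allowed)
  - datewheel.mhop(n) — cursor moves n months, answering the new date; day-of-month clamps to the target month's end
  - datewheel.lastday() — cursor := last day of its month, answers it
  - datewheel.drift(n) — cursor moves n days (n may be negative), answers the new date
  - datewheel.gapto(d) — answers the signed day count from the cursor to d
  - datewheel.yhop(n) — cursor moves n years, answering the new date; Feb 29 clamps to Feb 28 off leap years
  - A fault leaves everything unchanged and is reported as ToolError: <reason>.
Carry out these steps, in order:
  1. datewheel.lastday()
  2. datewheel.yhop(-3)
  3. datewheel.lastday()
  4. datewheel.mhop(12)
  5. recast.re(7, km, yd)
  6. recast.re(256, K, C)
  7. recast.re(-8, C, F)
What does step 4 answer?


>>> datewheel.lastday
= 2061-08-31
>>> datewheel.yhop -3
= 2058-08-31
>>> datewheel.lastday
= 2058-08-31
>>> datewheel.mhop 12
= 2059-08-31
>>> recast.re 7 km yd
= 8750000/1143
>>> recast.re 256 K C
= -343/20
>>> recast.re -8 C F
= 88/5

Answer: 2059-08-31


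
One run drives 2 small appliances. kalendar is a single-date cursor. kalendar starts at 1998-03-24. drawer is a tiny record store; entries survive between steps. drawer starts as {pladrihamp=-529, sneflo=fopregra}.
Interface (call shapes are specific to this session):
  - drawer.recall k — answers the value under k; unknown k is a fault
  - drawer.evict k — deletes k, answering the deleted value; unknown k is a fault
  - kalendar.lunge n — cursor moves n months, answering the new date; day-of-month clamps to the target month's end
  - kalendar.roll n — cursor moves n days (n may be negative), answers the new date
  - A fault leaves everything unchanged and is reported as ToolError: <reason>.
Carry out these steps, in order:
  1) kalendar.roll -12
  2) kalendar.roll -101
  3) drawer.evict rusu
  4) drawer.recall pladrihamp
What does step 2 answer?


Answer: 1997-12-01

Derivation:
I use kalendar.roll(n=-12), which returns 1998-03-12.
I invoke kalendar.roll(n=-101), and observe 1997-12-01.
Then drawer.evict(k=rusu), and see ToolError: no such key rusu.
Next I call drawer.recall(k=pladrihamp), and get -529.


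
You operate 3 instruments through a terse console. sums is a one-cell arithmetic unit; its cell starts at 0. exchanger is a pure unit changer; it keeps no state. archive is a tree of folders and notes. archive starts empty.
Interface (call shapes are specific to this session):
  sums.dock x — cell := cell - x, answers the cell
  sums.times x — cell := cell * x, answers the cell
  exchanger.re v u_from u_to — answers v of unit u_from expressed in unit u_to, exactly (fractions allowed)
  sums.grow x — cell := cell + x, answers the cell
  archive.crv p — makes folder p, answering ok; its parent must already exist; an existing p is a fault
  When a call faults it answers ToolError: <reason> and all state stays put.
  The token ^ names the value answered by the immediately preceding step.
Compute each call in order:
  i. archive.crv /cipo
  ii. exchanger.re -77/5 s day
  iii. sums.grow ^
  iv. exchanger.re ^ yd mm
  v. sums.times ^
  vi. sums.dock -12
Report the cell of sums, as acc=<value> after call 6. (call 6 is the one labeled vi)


Answer: acc=311040752983/25920000000

Derivation:
Invoking archive.crv on p→/cipo, and get ok.
Invoking exchanger.re on v→-77/5, u_from→s, u_to→day, giving -77/432000.
Calling sums.grow on x→^, → -77/432000.
I try exchanger.re on v→^, u_from→yd, u_to→mm, which returns -9779/60000.
I call sums.times on x→^, and observe 752983/25920000000.
I call sums.dock on x→-12, yielding 311040752983/25920000000.


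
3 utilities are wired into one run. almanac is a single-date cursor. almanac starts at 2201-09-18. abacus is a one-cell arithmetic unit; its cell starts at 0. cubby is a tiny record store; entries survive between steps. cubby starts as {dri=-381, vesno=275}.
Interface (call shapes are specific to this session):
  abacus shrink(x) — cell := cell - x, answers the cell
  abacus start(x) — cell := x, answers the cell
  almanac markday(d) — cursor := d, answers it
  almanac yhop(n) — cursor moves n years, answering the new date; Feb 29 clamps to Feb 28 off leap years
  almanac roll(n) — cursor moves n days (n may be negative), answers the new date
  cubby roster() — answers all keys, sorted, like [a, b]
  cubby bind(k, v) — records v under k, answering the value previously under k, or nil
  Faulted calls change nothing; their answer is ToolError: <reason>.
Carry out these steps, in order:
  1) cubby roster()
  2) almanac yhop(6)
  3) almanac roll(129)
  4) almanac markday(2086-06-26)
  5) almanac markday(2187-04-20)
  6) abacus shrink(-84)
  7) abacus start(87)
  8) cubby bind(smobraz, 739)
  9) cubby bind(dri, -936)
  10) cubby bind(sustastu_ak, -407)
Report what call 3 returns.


CALL cubby roster[]
RET  [dri, vesno]
CALL almanac yhop[n→6]
RET  2207-09-18
CALL almanac roll[n→129]
RET  2208-01-25
CALL almanac markday[d→2086-06-26]
RET  2086-06-26
CALL almanac markday[d→2187-04-20]
RET  2187-04-20
CALL abacus shrink[x→-84]
RET  84
CALL abacus start[x→87]
RET  87
CALL cubby bind[k→smobraz; v→739]
RET  nil
CALL cubby bind[k→dri; v→-936]
RET  -381
CALL cubby bind[k→sustastu_ak; v→-407]
RET  nil

Answer: 2208-01-25


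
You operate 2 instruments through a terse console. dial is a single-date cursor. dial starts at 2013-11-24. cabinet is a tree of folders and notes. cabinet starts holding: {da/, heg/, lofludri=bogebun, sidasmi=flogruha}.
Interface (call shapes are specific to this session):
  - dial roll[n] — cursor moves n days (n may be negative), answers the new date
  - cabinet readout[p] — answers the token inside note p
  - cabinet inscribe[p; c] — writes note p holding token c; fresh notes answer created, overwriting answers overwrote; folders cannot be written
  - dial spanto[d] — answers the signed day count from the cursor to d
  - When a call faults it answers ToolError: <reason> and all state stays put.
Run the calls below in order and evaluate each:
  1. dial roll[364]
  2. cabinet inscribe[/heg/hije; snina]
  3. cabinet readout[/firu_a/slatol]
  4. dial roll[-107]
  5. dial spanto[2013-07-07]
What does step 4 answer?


Answer: 2014-08-08

Derivation:
-> dial roll(n='364')
<- 2014-11-23
-> cabinet inscribe(p='/heg/hije', c='snina')
<- created
-> cabinet readout(p='/firu_a/slatol')
<- ToolError: not found
-> dial roll(n='-107')
<- 2014-08-08
-> dial spanto(d='2013-07-07')
<- -397


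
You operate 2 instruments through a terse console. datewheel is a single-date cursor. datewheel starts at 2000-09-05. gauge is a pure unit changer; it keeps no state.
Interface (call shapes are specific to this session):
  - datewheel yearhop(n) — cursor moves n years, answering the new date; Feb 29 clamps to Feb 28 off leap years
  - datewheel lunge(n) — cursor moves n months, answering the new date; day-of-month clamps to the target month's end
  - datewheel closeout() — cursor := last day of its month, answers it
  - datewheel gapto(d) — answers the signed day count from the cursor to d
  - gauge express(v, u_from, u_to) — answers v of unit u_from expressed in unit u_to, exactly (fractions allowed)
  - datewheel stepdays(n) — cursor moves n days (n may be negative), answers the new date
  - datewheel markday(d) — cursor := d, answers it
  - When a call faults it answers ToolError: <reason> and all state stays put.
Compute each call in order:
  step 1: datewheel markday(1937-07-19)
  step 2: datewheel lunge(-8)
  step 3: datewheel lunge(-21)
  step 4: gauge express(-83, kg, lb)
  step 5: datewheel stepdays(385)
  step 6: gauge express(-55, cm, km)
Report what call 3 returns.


→ datewheel markday(d→1937-07-19)
← 1937-07-19
→ datewheel lunge(n→-8)
← 1936-11-19
→ datewheel lunge(n→-21)
← 1935-02-19
→ gauge express(v→-83, u_from→kg, u_to→lb)
← -8300000000/45359237
→ datewheel stepdays(n→385)
← 1936-03-10
→ gauge express(v→-55, u_from→cm, u_to→km)
← -11/20000

Answer: 1935-02-19


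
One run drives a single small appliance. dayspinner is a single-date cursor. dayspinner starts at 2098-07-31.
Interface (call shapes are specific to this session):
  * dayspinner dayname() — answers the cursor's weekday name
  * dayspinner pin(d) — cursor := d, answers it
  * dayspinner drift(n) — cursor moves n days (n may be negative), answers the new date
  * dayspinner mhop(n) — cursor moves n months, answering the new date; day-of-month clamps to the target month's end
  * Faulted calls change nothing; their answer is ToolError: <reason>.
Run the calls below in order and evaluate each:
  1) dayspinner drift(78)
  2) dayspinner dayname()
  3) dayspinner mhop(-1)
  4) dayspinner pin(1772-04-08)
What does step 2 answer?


→ dayspinner drift(n→78)
← 2098-10-17
→ dayspinner dayname()
← Friday
→ dayspinner mhop(n→-1)
← 2098-09-17
→ dayspinner pin(d→1772-04-08)
← 1772-04-08

Answer: Friday


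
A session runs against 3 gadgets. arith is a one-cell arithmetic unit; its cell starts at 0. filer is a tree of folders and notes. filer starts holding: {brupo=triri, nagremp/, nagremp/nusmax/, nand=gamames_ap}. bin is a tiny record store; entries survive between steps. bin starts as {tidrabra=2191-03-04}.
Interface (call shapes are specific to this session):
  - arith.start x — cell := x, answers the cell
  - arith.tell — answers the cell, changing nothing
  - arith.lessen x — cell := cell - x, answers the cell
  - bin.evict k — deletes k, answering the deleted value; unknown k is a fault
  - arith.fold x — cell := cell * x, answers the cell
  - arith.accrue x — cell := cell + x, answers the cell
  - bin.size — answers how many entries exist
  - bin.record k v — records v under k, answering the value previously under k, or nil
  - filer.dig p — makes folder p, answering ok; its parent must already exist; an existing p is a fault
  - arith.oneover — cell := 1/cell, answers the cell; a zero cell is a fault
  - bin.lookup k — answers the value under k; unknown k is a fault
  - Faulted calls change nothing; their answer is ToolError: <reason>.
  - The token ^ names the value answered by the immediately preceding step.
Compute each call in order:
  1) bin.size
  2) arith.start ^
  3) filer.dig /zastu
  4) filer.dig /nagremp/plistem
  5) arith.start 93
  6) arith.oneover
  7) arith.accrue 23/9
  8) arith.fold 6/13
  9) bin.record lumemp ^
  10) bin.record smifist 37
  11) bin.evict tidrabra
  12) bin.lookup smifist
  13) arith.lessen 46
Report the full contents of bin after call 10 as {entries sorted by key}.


Next I call bin.size(), and see 1.
Then arith.start on x: ^, → 1.
Next I call filer.dig on p: /zastu, and observe ok.
Calling filer.dig on p: /nagremp/plistem, which returns ok.
Calling arith.start on x: 93, yielding 93.
I try arith.oneover(), yielding 1/93.
I run arith.accrue on x: 23/9, → 716/279.
I run arith.fold on x: 6/13, and get 1432/1209.
I call bin.record on k: lumemp, v: ^, and see nil.
Next I call bin.record on k: smifist, v: 37, — result: nil.
I invoke bin.evict on k: tidrabra, giving 2191-03-04.
I try bin.lookup on k: smifist, and observe 37.
Invoking arith.lessen on x: 46, and observe -54182/1209.

Answer: {lumemp=1432/1209, smifist=37, tidrabra=2191-03-04}


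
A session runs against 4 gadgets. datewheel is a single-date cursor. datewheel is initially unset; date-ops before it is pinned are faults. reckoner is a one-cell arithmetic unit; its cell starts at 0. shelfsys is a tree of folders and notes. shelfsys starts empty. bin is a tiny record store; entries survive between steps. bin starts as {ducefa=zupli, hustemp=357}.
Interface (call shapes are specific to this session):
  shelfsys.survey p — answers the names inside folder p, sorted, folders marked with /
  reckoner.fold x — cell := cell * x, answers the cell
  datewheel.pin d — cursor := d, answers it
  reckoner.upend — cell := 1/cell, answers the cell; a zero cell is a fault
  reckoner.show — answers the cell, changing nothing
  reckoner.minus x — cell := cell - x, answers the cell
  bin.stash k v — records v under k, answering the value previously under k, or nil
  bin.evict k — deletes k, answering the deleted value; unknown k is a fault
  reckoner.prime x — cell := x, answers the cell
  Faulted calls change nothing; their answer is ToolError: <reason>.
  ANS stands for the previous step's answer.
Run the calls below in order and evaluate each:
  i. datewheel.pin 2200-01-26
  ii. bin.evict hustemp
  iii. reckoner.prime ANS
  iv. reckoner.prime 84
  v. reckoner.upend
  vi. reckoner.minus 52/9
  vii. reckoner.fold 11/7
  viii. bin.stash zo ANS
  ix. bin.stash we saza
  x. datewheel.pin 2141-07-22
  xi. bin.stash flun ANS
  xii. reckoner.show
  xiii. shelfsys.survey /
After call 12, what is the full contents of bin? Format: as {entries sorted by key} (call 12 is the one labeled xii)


[in] pin d=2200-01-26
[out] 2200-01-26
[in] evict k=hustemp
[out] 357
[in] prime x=ANS
[out] 357
[in] prime x=84
[out] 84
[in] upend
[out] 1/84
[in] minus x=52/9
[out] -1453/252
[in] fold x=11/7
[out] -15983/1764
[in] stash k=zo v=ANS
[out] nil
[in] stash k=we v=saza
[out] nil
[in] pin d=2141-07-22
[out] 2141-07-22
[in] stash k=flun v=ANS
[out] nil
[in] show
[out] -15983/1764
[in] survey p=/
[out] []

Answer: {ducefa=zupli, flun=2141-07-22, we=saza, zo=-15983/1764}


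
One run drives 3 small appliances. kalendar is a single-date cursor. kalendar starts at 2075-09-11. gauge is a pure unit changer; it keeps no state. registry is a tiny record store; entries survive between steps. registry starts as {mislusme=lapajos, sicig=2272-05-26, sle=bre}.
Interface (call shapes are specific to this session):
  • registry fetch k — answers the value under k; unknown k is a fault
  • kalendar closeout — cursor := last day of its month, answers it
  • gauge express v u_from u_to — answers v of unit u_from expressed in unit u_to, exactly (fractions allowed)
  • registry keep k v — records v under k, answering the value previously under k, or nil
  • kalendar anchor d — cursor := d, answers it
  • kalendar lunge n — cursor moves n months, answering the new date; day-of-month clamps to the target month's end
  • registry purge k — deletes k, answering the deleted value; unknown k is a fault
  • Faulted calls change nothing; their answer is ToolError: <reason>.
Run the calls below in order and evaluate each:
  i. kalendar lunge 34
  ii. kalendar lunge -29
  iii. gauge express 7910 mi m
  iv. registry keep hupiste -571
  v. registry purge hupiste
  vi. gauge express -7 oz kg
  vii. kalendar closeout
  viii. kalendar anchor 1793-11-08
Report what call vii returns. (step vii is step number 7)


Answer: 2076-02-29

Derivation:
! 1. kalendar lunge(n→34) -> 2078-07-11
! 2. kalendar lunge(n→-29) -> 2076-02-11
! 3. gauge express(v→7910, u_from→mi, u_to→m) -> 318247776/25
! 4. registry keep(k→hupiste, v→-571) -> nil
! 5. registry purge(k→hupiste) -> -571
! 6. gauge express(v→-7, u_from→oz, u_to→kg) -> -317514659/1600000000
! 7. kalendar closeout() -> 2076-02-29
! 8. kalendar anchor(d→1793-11-08) -> 1793-11-08


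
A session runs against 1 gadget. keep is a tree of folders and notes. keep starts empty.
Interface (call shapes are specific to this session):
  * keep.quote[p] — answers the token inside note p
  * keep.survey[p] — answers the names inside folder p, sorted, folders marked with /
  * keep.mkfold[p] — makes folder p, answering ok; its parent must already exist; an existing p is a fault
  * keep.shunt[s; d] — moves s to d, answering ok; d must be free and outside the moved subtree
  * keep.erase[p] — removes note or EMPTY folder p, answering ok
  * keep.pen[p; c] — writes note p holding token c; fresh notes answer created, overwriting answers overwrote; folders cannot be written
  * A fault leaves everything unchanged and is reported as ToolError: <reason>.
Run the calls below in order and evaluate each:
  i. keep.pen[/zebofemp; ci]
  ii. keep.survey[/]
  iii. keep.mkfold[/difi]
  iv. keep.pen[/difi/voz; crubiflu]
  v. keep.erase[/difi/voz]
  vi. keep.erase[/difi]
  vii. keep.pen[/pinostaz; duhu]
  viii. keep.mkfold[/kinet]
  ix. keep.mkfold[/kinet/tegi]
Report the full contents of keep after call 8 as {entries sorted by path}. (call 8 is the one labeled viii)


Answer: {kinet/, pinostaz=duhu, zebofemp=ci}

Derivation:
;; keep.pen(p='/zebofemp', c='ci') ~> created
;; keep.survey(p='/') ~> [zebofemp]
;; keep.mkfold(p='/difi') ~> ok
;; keep.pen(p='/difi/voz', c='crubiflu') ~> created
;; keep.erase(p='/difi/voz') ~> ok
;; keep.erase(p='/difi') ~> ok
;; keep.pen(p='/pinostaz', c='duhu') ~> created
;; keep.mkfold(p='/kinet') ~> ok
;; keep.mkfold(p='/kinet/tegi') ~> ok


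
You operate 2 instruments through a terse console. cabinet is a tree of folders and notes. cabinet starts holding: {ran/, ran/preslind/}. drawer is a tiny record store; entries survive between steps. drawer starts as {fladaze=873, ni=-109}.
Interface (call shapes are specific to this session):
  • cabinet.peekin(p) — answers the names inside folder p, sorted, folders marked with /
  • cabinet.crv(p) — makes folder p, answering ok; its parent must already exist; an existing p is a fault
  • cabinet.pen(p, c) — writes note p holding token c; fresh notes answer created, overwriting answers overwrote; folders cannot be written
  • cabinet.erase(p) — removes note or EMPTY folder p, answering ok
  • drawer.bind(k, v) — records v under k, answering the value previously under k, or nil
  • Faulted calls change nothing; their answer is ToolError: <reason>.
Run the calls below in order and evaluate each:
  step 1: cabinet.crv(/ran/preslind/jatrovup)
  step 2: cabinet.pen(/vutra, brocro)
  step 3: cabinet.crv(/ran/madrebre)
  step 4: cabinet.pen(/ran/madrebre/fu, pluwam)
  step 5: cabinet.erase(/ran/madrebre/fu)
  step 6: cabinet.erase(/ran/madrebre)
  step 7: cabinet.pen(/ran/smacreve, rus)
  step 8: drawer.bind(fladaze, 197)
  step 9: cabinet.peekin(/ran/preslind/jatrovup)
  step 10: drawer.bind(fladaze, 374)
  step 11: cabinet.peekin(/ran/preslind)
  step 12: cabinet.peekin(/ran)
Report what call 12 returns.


% crv p→/ran/preslind/jatrovup
= ok
% pen p→/vutra c→brocro
= created
% crv p→/ran/madrebre
= ok
% pen p→/ran/madrebre/fu c→pluwam
= created
% erase p→/ran/madrebre/fu
= ok
% erase p→/ran/madrebre
= ok
% pen p→/ran/smacreve c→rus
= created
% bind k→fladaze v→197
= 873
% peekin p→/ran/preslind/jatrovup
= []
% bind k→fladaze v→374
= 197
% peekin p→/ran/preslind
= [jatrovup/]
% peekin p→/ran
= [preslind/, smacreve]

Answer: [preslind/, smacreve]


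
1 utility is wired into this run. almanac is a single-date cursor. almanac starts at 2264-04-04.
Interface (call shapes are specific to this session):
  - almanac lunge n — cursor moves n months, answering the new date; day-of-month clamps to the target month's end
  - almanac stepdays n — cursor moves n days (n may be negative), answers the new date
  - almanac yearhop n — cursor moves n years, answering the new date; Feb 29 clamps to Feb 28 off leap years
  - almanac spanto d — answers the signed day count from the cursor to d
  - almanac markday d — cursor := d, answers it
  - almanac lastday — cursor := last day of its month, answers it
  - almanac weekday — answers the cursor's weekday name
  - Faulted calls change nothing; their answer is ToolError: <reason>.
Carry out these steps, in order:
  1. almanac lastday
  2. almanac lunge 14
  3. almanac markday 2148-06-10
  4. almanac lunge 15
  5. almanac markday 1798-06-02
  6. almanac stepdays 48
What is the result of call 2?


Answer: 2265-06-30

Derivation:
$ almanac lastday
:: 2264-04-30
$ almanac lunge n=14
:: 2265-06-30
$ almanac markday d=2148-06-10
:: 2148-06-10
$ almanac lunge n=15
:: 2149-09-10
$ almanac markday d=1798-06-02
:: 1798-06-02
$ almanac stepdays n=48
:: 1798-07-20


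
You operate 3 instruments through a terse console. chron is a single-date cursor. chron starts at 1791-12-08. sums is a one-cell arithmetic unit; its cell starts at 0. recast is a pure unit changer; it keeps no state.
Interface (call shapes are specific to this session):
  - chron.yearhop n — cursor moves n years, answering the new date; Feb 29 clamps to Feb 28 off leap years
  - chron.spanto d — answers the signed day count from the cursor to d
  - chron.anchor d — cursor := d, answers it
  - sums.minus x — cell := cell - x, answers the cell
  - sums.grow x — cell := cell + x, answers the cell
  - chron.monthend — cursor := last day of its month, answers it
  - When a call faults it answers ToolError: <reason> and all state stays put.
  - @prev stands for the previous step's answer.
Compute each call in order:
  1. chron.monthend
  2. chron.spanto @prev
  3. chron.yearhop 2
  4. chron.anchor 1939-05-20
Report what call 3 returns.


Answer: 1793-12-31

Derivation:
$ monthend
  1791-12-31
$ spanto d: @prev
  0
$ yearhop n: 2
  1793-12-31
$ anchor d: 1939-05-20
  1939-05-20


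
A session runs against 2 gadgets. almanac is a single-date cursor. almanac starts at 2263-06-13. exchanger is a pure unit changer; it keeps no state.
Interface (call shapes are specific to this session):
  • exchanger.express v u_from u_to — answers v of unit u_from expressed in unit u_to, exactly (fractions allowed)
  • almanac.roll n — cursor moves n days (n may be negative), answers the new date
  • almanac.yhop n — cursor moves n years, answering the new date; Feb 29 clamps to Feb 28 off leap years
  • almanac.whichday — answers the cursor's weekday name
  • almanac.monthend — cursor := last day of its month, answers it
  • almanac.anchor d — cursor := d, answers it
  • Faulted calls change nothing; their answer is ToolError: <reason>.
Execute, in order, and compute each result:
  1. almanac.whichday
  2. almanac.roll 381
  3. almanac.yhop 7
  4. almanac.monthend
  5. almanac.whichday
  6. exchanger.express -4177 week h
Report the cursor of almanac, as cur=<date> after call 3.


Answer: cur=2271-06-28

Derivation:
·→ whichday()
·← Saturday
·→ roll(n='381')
·← 2264-06-28
·→ yhop(n='7')
·← 2271-06-28
·→ monthend()
·← 2271-06-30
·→ whichday()
·← Friday
·→ express(v='-4177', u_from='week', u_to='h')
·← -701736


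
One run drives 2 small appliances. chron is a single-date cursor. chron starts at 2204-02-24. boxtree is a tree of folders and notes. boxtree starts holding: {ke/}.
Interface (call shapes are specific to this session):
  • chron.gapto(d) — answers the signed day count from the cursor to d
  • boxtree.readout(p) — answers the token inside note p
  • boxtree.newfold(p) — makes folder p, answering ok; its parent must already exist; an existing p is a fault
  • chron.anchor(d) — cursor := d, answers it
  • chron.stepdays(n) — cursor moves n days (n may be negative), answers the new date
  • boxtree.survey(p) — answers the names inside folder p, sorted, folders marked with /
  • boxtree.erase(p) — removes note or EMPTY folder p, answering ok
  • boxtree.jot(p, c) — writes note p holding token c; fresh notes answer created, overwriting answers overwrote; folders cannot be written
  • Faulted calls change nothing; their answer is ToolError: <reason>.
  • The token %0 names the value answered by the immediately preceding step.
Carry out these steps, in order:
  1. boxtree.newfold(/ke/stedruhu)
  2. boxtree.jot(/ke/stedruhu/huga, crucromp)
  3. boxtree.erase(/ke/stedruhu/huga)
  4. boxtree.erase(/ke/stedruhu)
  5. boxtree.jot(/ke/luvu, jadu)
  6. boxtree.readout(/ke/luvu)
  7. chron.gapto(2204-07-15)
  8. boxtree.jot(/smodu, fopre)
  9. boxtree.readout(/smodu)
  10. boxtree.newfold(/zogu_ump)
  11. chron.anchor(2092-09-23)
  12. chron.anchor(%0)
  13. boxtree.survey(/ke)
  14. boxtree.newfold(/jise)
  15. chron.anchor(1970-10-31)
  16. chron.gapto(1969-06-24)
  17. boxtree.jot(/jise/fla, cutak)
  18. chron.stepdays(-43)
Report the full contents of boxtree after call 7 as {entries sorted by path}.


Answer: {ke/, ke/luvu=jadu}

Derivation:
% boxtree.newfold /ke/stedruhu
[out] ok
% boxtree.jot /ke/stedruhu/huga crucromp
[out] created
% boxtree.erase /ke/stedruhu/huga
[out] ok
% boxtree.erase /ke/stedruhu
[out] ok
% boxtree.jot /ke/luvu jadu
[out] created
% boxtree.readout /ke/luvu
[out] jadu
% chron.gapto 2204-07-15
[out] 142
% boxtree.jot /smodu fopre
[out] created
% boxtree.readout /smodu
[out] fopre
% boxtree.newfold /zogu_ump
[out] ok
% chron.anchor 2092-09-23
[out] 2092-09-23
% chron.anchor %0
[out] 2092-09-23
% boxtree.survey /ke
[out] [luvu]
% boxtree.newfold /jise
[out] ok
% chron.anchor 1970-10-31
[out] 1970-10-31
% chron.gapto 1969-06-24
[out] -494
% boxtree.jot /jise/fla cutak
[out] created
% chron.stepdays -43
[out] 1970-09-18


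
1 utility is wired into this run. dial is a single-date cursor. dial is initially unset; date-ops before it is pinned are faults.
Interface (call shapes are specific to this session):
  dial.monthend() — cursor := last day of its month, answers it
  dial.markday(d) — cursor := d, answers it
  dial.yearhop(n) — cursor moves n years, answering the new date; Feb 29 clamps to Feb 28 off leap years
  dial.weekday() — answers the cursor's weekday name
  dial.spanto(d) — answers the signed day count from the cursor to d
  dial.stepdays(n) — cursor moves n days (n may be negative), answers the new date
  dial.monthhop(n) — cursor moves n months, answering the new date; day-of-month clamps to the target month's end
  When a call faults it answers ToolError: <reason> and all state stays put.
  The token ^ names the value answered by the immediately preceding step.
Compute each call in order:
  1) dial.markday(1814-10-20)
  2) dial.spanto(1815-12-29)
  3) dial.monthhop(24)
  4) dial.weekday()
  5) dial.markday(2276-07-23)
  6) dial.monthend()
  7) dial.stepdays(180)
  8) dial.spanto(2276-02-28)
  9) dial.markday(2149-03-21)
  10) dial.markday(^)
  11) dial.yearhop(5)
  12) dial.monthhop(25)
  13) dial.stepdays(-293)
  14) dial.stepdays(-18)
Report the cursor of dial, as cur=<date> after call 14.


CALL markday[d→1814-10-20]
RET  1814-10-20
CALL spanto[d→1815-12-29]
RET  435
CALL monthhop[n→24]
RET  1816-10-20
CALL weekday[]
RET  Sunday
CALL markday[d→2276-07-23]
RET  2276-07-23
CALL monthend[]
RET  2276-07-31
CALL stepdays[n→180]
RET  2277-01-27
CALL spanto[d→2276-02-28]
RET  -334
CALL markday[d→2149-03-21]
RET  2149-03-21
CALL markday[d→^]
RET  2149-03-21
CALL yearhop[n→5]
RET  2154-03-21
CALL monthhop[n→25]
RET  2156-04-21
CALL stepdays[n→-293]
RET  2155-07-03
CALL stepdays[n→-18]
RET  2155-06-15

Answer: cur=2155-06-15


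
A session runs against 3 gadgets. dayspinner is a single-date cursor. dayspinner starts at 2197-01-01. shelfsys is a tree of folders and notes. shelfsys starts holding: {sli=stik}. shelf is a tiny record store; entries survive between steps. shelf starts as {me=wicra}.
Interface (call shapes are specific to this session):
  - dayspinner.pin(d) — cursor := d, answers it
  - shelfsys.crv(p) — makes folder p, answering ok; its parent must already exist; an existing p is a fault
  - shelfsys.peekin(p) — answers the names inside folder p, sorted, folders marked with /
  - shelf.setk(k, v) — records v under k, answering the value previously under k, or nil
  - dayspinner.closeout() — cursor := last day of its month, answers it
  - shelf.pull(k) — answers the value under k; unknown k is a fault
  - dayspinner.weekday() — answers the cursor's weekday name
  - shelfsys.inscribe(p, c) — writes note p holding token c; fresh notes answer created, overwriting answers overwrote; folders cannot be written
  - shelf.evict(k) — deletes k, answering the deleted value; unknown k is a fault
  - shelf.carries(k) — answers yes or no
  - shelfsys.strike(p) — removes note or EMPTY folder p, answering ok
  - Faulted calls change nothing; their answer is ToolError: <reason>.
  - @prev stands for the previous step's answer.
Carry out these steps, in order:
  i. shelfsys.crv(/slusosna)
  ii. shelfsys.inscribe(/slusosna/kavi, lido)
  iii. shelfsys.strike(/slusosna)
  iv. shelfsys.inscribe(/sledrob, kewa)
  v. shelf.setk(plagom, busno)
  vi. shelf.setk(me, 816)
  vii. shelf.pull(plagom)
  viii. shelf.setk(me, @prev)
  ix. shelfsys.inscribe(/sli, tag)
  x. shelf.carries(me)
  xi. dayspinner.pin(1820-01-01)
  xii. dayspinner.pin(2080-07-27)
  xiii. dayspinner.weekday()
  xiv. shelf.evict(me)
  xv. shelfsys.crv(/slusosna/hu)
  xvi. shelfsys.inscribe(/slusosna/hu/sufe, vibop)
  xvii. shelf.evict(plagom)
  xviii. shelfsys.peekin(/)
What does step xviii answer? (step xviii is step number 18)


Answer: [sledrob, sli, slusosna/]

Derivation:
$ crv p=/slusosna
  ok
$ inscribe p=/slusosna/kavi c=lido
  created
$ strike p=/slusosna
  ToolError: not empty
$ inscribe p=/sledrob c=kewa
  created
$ setk k=plagom v=busno
  nil
$ setk k=me v=816
  wicra
$ pull k=plagom
  busno
$ setk k=me v=@prev
  816
$ inscribe p=/sli c=tag
  overwrote
$ carries k=me
  yes
$ pin d=1820-01-01
  1820-01-01
$ pin d=2080-07-27
  2080-07-27
$ weekday
  Saturday
$ evict k=me
  busno
$ crv p=/slusosna/hu
  ok
$ inscribe p=/slusosna/hu/sufe c=vibop
  created
$ evict k=plagom
  busno
$ peekin p=/
  [sledrob, sli, slusosna/]


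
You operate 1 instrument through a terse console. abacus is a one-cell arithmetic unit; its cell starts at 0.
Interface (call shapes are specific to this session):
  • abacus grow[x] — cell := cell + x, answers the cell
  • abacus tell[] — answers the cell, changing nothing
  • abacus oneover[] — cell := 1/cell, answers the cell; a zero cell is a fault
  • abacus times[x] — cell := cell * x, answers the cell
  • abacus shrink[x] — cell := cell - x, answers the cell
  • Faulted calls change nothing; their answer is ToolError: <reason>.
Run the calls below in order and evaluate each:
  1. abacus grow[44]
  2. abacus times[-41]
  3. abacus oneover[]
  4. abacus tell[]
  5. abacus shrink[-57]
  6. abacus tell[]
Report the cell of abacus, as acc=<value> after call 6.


Using abacus grow with x→44, — result: 44.
Invoking abacus times with x→-41, → -1804.
Then abacus oneover(), yielding -1/1804.
Now I run abacus tell, → -1/1804.
I try abacus shrink with x→-57, and see 102827/1804.
I try abacus tell(), yielding 102827/1804.

Answer: acc=102827/1804


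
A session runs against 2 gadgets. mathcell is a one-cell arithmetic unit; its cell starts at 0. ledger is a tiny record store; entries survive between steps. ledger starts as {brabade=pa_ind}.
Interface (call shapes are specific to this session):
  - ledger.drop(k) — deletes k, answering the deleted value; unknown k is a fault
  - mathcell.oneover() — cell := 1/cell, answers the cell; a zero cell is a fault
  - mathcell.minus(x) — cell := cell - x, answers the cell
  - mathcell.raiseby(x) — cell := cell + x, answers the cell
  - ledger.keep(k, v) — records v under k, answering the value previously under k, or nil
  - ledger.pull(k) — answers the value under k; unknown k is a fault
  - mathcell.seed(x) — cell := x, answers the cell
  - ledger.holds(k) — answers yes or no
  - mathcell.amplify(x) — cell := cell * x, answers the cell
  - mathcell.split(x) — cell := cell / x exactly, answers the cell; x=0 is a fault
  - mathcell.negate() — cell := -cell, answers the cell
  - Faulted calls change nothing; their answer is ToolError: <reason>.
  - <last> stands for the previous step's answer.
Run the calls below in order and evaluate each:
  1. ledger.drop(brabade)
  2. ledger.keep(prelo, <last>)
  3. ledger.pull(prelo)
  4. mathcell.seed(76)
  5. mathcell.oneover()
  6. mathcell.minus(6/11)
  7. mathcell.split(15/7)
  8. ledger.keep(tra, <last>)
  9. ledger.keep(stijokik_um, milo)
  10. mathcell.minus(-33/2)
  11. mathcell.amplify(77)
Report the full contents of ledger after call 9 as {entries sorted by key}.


Answer: {prelo=pa_ind, stijokik_um=milo, tra=-623/2508}

Derivation:
! 1. ledger.drop(k=brabade) ~> pa_ind
! 2. ledger.keep(k=prelo, v=<last>) ~> nil
! 3. ledger.pull(k=prelo) ~> pa_ind
! 4. mathcell.seed(x=76) ~> 76
! 5. mathcell.oneover() ~> 1/76
! 6. mathcell.minus(x=6/11) ~> -445/836
! 7. mathcell.split(x=15/7) ~> -623/2508
! 8. ledger.keep(k=tra, v=<last>) ~> nil
! 9. ledger.keep(k=stijokik_um, v=milo) ~> nil
! 10. mathcell.minus(x=-33/2) ~> 40759/2508
! 11. mathcell.amplify(x=77) ~> 285313/228


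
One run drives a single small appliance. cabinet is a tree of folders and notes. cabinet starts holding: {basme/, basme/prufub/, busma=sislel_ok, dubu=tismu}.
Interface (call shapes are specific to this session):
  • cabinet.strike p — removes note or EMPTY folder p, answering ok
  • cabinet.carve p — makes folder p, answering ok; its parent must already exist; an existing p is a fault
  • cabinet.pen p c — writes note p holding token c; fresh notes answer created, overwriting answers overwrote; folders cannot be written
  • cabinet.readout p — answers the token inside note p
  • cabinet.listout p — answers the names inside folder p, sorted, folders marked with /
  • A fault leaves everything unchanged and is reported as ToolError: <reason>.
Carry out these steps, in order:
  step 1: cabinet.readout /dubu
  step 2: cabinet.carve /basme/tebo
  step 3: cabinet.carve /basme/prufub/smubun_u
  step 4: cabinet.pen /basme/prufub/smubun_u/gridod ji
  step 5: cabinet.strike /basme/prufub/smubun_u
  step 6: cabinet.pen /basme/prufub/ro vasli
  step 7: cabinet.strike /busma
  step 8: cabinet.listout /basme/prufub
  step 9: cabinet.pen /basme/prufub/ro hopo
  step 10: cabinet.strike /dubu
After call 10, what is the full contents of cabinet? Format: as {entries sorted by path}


Answer: {basme/, basme/prufub/, basme/prufub/ro=hopo, basme/prufub/smubun_u/, basme/prufub/smubun_u/gridod=ji, basme/tebo/}

Derivation:
Do: cabinet.readout[p='/dubu']
See: tismu
Do: cabinet.carve[p='/basme/tebo']
See: ok
Do: cabinet.carve[p='/basme/prufub/smubun_u']
See: ok
Do: cabinet.pen[p='/basme/prufub/smubun_u/gridod'; c='ji']
See: created
Do: cabinet.strike[p='/basme/prufub/smubun_u']
See: ToolError: not empty
Do: cabinet.pen[p='/basme/prufub/ro'; c='vasli']
See: created
Do: cabinet.strike[p='/busma']
See: ok
Do: cabinet.listout[p='/basme/prufub']
See: [ro, smubun_u/]
Do: cabinet.pen[p='/basme/prufub/ro'; c='hopo']
See: overwrote
Do: cabinet.strike[p='/dubu']
See: ok
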